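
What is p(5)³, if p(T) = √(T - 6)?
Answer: -I ≈ -1.0*I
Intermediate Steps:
p(T) = √(-6 + T)
p(5)³ = (√(-6 + 5))³ = (√(-1))³ = I³ = -I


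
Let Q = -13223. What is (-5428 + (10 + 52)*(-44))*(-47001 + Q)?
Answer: 491186944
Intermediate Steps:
(-5428 + (10 + 52)*(-44))*(-47001 + Q) = (-5428 + (10 + 52)*(-44))*(-47001 - 13223) = (-5428 + 62*(-44))*(-60224) = (-5428 - 2728)*(-60224) = -8156*(-60224) = 491186944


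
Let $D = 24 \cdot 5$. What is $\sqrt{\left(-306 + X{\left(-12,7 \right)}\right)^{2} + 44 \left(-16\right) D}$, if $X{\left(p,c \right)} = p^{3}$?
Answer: $2 \sqrt{1013169} \approx 2013.1$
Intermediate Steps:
$D = 120$
$\sqrt{\left(-306 + X{\left(-12,7 \right)}\right)^{2} + 44 \left(-16\right) D} = \sqrt{\left(-306 + \left(-12\right)^{3}\right)^{2} + 44 \left(-16\right) 120} = \sqrt{\left(-306 - 1728\right)^{2} - 84480} = \sqrt{\left(-2034\right)^{2} - 84480} = \sqrt{4137156 - 84480} = \sqrt{4052676} = 2 \sqrt{1013169}$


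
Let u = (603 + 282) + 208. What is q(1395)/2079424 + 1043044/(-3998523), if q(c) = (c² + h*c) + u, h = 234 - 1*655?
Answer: 3268352814773/8314624690752 ≈ 0.39309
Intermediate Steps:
u = 1093 (u = 885 + 208 = 1093)
h = -421 (h = 234 - 655 = -421)
q(c) = 1093 + c² - 421*c (q(c) = (c² - 421*c) + 1093 = 1093 + c² - 421*c)
q(1395)/2079424 + 1043044/(-3998523) = (1093 + 1395² - 421*1395)/2079424 + 1043044/(-3998523) = (1093 + 1946025 - 587295)*(1/2079424) + 1043044*(-1/3998523) = 1359823*(1/2079424) - 1043044/3998523 = 1359823/2079424 - 1043044/3998523 = 3268352814773/8314624690752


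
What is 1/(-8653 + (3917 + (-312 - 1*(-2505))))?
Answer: -1/2543 ≈ -0.00039324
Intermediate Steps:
1/(-8653 + (3917 + (-312 - 1*(-2505)))) = 1/(-8653 + (3917 + (-312 + 2505))) = 1/(-8653 + (3917 + 2193)) = 1/(-8653 + 6110) = 1/(-2543) = -1/2543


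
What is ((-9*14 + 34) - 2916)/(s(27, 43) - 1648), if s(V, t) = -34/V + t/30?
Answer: 812160/444913 ≈ 1.8254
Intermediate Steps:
s(V, t) = -34/V + t/30 (s(V, t) = -34/V + t*(1/30) = -34/V + t/30)
((-9*14 + 34) - 2916)/(s(27, 43) - 1648) = ((-9*14 + 34) - 2916)/((-34/27 + (1/30)*43) - 1648) = ((-126 + 34) - 2916)/((-34*1/27 + 43/30) - 1648) = (-92 - 2916)/((-34/27 + 43/30) - 1648) = -3008/(47/270 - 1648) = -3008/(-444913/270) = -3008*(-270/444913) = 812160/444913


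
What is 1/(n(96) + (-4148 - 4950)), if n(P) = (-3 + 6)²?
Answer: -1/9089 ≈ -0.00011002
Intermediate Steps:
n(P) = 9 (n(P) = 3² = 9)
1/(n(96) + (-4148 - 4950)) = 1/(9 + (-4148 - 4950)) = 1/(9 - 9098) = 1/(-9089) = -1/9089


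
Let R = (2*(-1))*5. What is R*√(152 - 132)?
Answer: -20*√5 ≈ -44.721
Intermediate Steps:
R = -10 (R = -2*5 = -10)
R*√(152 - 132) = -10*√(152 - 132) = -20*√5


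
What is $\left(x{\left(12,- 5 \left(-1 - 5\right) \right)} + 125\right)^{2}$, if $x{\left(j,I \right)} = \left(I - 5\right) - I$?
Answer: $14400$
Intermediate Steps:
$x{\left(j,I \right)} = -5$ ($x{\left(j,I \right)} = \left(-5 + I\right) - I = -5$)
$\left(x{\left(12,- 5 \left(-1 - 5\right) \right)} + 125\right)^{2} = \left(-5 + 125\right)^{2} = 120^{2} = 14400$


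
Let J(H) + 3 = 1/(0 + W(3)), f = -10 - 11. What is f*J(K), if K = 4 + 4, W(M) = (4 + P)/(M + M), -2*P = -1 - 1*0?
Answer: 35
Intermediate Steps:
P = ½ (P = -(-1 - 1*0)/2 = -(-1 + 0)/2 = -½*(-1) = ½ ≈ 0.50000)
f = -21
W(M) = 9/(4*M) (W(M) = (4 + ½)/(M + M) = 9/(2*((2*M))) = 9*(1/(2*M))/2 = 9/(4*M))
K = 8
J(H) = -5/3 (J(H) = -3 + 1/(0 + (9/4)/3) = -3 + 1/(0 + (9/4)*(⅓)) = -3 + 1/(0 + ¾) = -3 + 1/(¾) = -3 + 4/3 = -5/3)
f*J(K) = -21*(-5/3) = 35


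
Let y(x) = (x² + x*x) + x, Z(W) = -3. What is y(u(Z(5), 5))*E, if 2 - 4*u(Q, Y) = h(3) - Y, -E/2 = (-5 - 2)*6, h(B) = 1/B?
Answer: 1820/3 ≈ 606.67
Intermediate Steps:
h(B) = 1/B
E = 84 (E = -2*(-5 - 2)*6 = -(-14)*6 = -2*(-42) = 84)
u(Q, Y) = 5/12 + Y/4 (u(Q, Y) = ½ - (1/3 - Y)/4 = ½ - (⅓ - Y)/4 = ½ + (-1/12 + Y/4) = 5/12 + Y/4)
y(x) = x + 2*x² (y(x) = (x² + x²) + x = 2*x² + x = x + 2*x²)
y(u(Z(5), 5))*E = ((5/12 + (¼)*5)*(1 + 2*(5/12 + (¼)*5)))*84 = ((5/12 + 5/4)*(1 + 2*(5/12 + 5/4)))*84 = (5*(1 + 2*(5/3))/3)*84 = (5*(1 + 10/3)/3)*84 = ((5/3)*(13/3))*84 = (65/9)*84 = 1820/3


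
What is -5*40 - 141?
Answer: -341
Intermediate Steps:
-5*40 - 141 = -200 - 141 = -341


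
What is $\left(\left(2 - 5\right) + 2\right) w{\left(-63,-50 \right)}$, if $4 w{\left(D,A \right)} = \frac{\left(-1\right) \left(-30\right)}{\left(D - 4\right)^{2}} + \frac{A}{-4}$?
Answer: $- \frac{112285}{35912} \approx -3.1267$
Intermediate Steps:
$w{\left(D,A \right)} = - \frac{A}{16} + \frac{15}{2 \left(-4 + D\right)^{2}}$ ($w{\left(D,A \right)} = \frac{\frac{\left(-1\right) \left(-30\right)}{\left(D - 4\right)^{2}} + \frac{A}{-4}}{4} = \frac{\frac{30}{\left(-4 + D\right)^{2}} + A \left(- \frac{1}{4}\right)}{4} = \frac{\frac{30}{\left(-4 + D\right)^{2}} - \frac{A}{4}}{4} = - \frac{A}{16} + \frac{15}{2 \left(-4 + D\right)^{2}}$)
$\left(\left(2 - 5\right) + 2\right) w{\left(-63,-50 \right)} = \left(\left(2 - 5\right) + 2\right) \left(\left(- \frac{1}{16}\right) \left(-50\right) + \frac{15}{2 \left(-4 - 63\right)^{2}}\right) = \left(-3 + 2\right) \left(\frac{25}{8} + \frac{15}{2 \cdot 4489}\right) = - (\frac{25}{8} + \frac{15}{2} \cdot \frac{1}{4489}) = - (\frac{25}{8} + \frac{15}{8978}) = \left(-1\right) \frac{112285}{35912} = - \frac{112285}{35912}$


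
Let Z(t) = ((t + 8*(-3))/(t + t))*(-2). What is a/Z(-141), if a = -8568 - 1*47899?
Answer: 2653949/55 ≈ 48254.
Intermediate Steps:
a = -56467 (a = -8568 - 47899 = -56467)
Z(t) = -(-24 + t)/t (Z(t) = ((t - 24)/((2*t)))*(-2) = ((-24 + t)*(1/(2*t)))*(-2) = ((-24 + t)/(2*t))*(-2) = -(-24 + t)/t)
a/Z(-141) = -56467*(-141/(24 - 1*(-141))) = -56467*(-141/(24 + 141)) = -56467/((-1/141*165)) = -56467/(-55/47) = -56467*(-47/55) = 2653949/55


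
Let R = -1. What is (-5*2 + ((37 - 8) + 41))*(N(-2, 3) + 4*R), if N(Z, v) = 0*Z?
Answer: -240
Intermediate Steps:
N(Z, v) = 0
(-5*2 + ((37 - 8) + 41))*(N(-2, 3) + 4*R) = (-5*2 + ((37 - 8) + 41))*(0 + 4*(-1)) = (-10 + (29 + 41))*(0 - 4) = (-10 + 70)*(-4) = 60*(-4) = -240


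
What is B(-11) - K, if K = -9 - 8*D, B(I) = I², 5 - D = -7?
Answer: 226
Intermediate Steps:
D = 12 (D = 5 - 1*(-7) = 5 + 7 = 12)
K = -105 (K = -9 - 8*12 = -9 - 96 = -105)
B(-11) - K = (-11)² - 1*(-105) = 121 + 105 = 226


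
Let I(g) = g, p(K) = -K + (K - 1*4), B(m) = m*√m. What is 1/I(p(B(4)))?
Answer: -¼ ≈ -0.25000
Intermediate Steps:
B(m) = m^(3/2)
p(K) = -4 (p(K) = -K + (K - 4) = -K + (-4 + K) = -4)
1/I(p(B(4))) = 1/(-4) = -¼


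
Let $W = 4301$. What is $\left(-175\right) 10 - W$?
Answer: $-6051$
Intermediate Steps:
$\left(-175\right) 10 - W = \left(-175\right) 10 - 4301 = -1750 - 4301 = -6051$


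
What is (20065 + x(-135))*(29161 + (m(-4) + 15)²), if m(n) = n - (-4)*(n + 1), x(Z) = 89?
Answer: 587730948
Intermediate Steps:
m(n) = 4 + 5*n (m(n) = n - (-4)*(1 + n) = n - (-4 - 4*n) = n + (4 + 4*n) = 4 + 5*n)
(20065 + x(-135))*(29161 + (m(-4) + 15)²) = (20065 + 89)*(29161 + ((4 + 5*(-4)) + 15)²) = 20154*(29161 + ((4 - 20) + 15)²) = 20154*(29161 + (-16 + 15)²) = 20154*(29161 + (-1)²) = 20154*(29161 + 1) = 20154*29162 = 587730948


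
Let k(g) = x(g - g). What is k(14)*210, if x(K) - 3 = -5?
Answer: -420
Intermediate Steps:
x(K) = -2 (x(K) = 3 - 5 = -2)
k(g) = -2
k(14)*210 = -2*210 = -420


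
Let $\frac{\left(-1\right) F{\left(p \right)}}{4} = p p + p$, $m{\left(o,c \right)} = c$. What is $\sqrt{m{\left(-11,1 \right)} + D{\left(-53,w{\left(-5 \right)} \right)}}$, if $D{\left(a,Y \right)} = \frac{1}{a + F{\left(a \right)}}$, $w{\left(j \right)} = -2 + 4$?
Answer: $\frac{2 \sqrt{30672213}}{11077} \approx 0.99996$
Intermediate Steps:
$F{\left(p \right)} = - 4 p - 4 p^{2}$ ($F{\left(p \right)} = - 4 \left(p p + p\right) = - 4 \left(p^{2} + p\right) = - 4 \left(p + p^{2}\right) = - 4 p - 4 p^{2}$)
$w{\left(j \right)} = 2$
$D{\left(a,Y \right)} = \frac{1}{a - 4 a \left(1 + a\right)}$
$\sqrt{m{\left(-11,1 \right)} + D{\left(-53,w{\left(-5 \right)} \right)}} = \sqrt{1 - \frac{1}{\left(-53\right) \left(3 + 4 \left(-53\right)\right)}} = \sqrt{1 - - \frac{1}{53 \left(3 - 212\right)}} = \sqrt{1 - - \frac{1}{53 \left(-209\right)}} = \sqrt{1 - \left(- \frac{1}{53}\right) \left(- \frac{1}{209}\right)} = \sqrt{1 - \frac{1}{11077}} = \sqrt{\frac{11076}{11077}} = \frac{2 \sqrt{30672213}}{11077}$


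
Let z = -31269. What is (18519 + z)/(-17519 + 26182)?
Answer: -12750/8663 ≈ -1.4718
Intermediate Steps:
(18519 + z)/(-17519 + 26182) = (18519 - 31269)/(-17519 + 26182) = -12750/8663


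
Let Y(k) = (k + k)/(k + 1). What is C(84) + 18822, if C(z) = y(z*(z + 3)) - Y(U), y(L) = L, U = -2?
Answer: 26126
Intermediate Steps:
Y(k) = 2*k/(1 + k) (Y(k) = (2*k)/(1 + k) = 2*k/(1 + k))
C(z) = -4 + z*(3 + z) (C(z) = z*(z + 3) - 2*(-2)/(1 - 2) = z*(3 + z) - 2*(-2)/(-1) = z*(3 + z) - 2*(-2)*(-1) = z*(3 + z) - 1*4 = z*(3 + z) - 4 = -4 + z*(3 + z))
C(84) + 18822 = (-4 + 84*(3 + 84)) + 18822 = (-4 + 84*87) + 18822 = (-4 + 7308) + 18822 = 7304 + 18822 = 26126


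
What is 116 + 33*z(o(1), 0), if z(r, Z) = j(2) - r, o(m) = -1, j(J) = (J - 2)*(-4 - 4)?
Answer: 149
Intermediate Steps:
j(J) = 16 - 8*J (j(J) = (-2 + J)*(-8) = 16 - 8*J)
z(r, Z) = -r (z(r, Z) = (16 - 8*2) - r = (16 - 16) - r = 0 - r = -r)
116 + 33*z(o(1), 0) = 116 + 33*(-1*(-1)) = 116 + 33*1 = 116 + 33 = 149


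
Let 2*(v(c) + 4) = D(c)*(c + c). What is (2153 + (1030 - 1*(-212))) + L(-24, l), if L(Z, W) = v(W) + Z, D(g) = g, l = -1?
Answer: 3368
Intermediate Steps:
v(c) = -4 + c² (v(c) = -4 + (c*(c + c))/2 = -4 + (c*(2*c))/2 = -4 + (2*c²)/2 = -4 + c²)
L(Z, W) = -4 + Z + W² (L(Z, W) = (-4 + W²) + Z = -4 + Z + W²)
(2153 + (1030 - 1*(-212))) + L(-24, l) = (2153 + (1030 - 1*(-212))) + (-4 - 24 + (-1)²) = (2153 + (1030 + 212)) + (-4 - 24 + 1) = (2153 + 1242) - 27 = 3395 - 27 = 3368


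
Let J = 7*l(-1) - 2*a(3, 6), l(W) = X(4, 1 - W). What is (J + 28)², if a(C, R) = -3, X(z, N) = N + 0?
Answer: 2304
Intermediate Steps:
X(z, N) = N
l(W) = 1 - W
J = 20 (J = 7*(1 - 1*(-1)) - 2*(-3) = 7*(1 + 1) + 6 = 7*2 + 6 = 14 + 6 = 20)
(J + 28)² = (20 + 28)² = 48² = 2304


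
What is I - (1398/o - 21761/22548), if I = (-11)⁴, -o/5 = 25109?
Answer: 41448340277909/2830788660 ≈ 14642.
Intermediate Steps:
o = -125545 (o = -5*25109 = -125545)
I = 14641
I - (1398/o - 21761/22548) = 14641 - (1398/(-125545) - 21761/22548) = 14641 - (1398*(-1/125545) - 21761*1/22548) = 14641 - (-1398/125545 - 21761/22548) = 14641 - 1*(-2763506849/2830788660) = 14641 + 2763506849/2830788660 = 41448340277909/2830788660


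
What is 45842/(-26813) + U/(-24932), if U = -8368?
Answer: -229640390/167125429 ≈ -1.3741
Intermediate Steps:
45842/(-26813) + U/(-24932) = 45842/(-26813) - 8368/(-24932) = 45842*(-1/26813) - 8368*(-1/24932) = -45842/26813 + 2092/6233 = -229640390/167125429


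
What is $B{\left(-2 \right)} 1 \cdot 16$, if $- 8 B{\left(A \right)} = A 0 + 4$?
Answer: $-8$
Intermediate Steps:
$B{\left(A \right)} = - \frac{1}{2}$ ($B{\left(A \right)} = - \frac{A 0 + 4}{8} = - \frac{0 + 4}{8} = \left(- \frac{1}{8}\right) 4 = - \frac{1}{2}$)
$B{\left(-2 \right)} 1 \cdot 16 = \left(- \frac{1}{2}\right) 1 \cdot 16 = \left(- \frac{1}{2}\right) 16 = -8$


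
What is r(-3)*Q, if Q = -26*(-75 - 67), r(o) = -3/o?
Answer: 3692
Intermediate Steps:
Q = 3692 (Q = -26*(-142) = 3692)
r(-3)*Q = -3/(-3)*3692 = -3*(-1/3)*3692 = 1*3692 = 3692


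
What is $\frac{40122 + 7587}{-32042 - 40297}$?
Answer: $- \frac{15903}{24113} \approx -0.65952$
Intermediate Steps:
$\frac{40122 + 7587}{-32042 - 40297} = \frac{47709}{-72339} = 47709 \left(- \frac{1}{72339}\right) = - \frac{15903}{24113}$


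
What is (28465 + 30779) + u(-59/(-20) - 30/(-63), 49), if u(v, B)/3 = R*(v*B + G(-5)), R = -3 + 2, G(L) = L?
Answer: 1175107/20 ≈ 58755.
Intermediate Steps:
R = -1
u(v, B) = 15 - 3*B*v (u(v, B) = 3*(-(v*B - 5)) = 3*(-(B*v - 5)) = 3*(-(-5 + B*v)) = 3*(5 - B*v) = 15 - 3*B*v)
(28465 + 30779) + u(-59/(-20) - 30/(-63), 49) = (28465 + 30779) + (15 - 3*49*(-59/(-20) - 30/(-63))) = 59244 + (15 - 3*49*(-59*(-1/20) - 30*(-1/63))) = 59244 + (15 - 3*49*(59/20 + 10/21)) = 59244 + (15 - 3*49*1439/420) = 59244 + (15 - 10073/20) = 59244 - 9773/20 = 1175107/20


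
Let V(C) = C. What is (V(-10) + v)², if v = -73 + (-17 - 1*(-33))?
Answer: 4489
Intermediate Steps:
v = -57 (v = -73 + (-17 + 33) = -73 + 16 = -57)
(V(-10) + v)² = (-10 - 57)² = (-67)² = 4489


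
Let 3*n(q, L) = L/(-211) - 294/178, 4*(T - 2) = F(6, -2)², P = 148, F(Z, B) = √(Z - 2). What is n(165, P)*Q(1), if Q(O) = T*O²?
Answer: -44189/18779 ≈ -2.3531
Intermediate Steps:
F(Z, B) = √(-2 + Z)
T = 3 (T = 2 + (√(-2 + 6))²/4 = 2 + (√4)²/4 = 2 + (¼)*2² = 2 + (¼)*4 = 2 + 1 = 3)
Q(O) = 3*O²
n(q, L) = -49/89 - L/633 (n(q, L) = (L/(-211) - 294/178)/3 = (L*(-1/211) - 294*1/178)/3 = (-L/211 - 147/89)/3 = (-147/89 - L/211)/3 = -49/89 - L/633)
n(165, P)*Q(1) = (-49/89 - 1/633*148)*(3*1²) = (-49/89 - 148/633)*(3*1) = -44189/56337*3 = -44189/18779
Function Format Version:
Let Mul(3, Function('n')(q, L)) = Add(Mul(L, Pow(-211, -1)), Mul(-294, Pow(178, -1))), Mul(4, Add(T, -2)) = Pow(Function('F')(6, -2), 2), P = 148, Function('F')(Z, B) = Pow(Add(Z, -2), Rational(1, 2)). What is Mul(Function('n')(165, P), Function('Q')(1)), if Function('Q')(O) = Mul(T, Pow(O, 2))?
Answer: Rational(-44189, 18779) ≈ -2.3531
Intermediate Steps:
Function('F')(Z, B) = Pow(Add(-2, Z), Rational(1, 2))
T = 3 (T = Add(2, Mul(Rational(1, 4), Pow(Pow(Add(-2, 6), Rational(1, 2)), 2))) = Add(2, Mul(Rational(1, 4), Pow(Pow(4, Rational(1, 2)), 2))) = Add(2, Mul(Rational(1, 4), Pow(2, 2))) = Add(2, Mul(Rational(1, 4), 4)) = Add(2, 1) = 3)
Function('Q')(O) = Mul(3, Pow(O, 2))
Function('n')(q, L) = Add(Rational(-49, 89), Mul(Rational(-1, 633), L)) (Function('n')(q, L) = Mul(Rational(1, 3), Add(Mul(L, Pow(-211, -1)), Mul(-294, Pow(178, -1)))) = Mul(Rational(1, 3), Add(Mul(L, Rational(-1, 211)), Mul(-294, Rational(1, 178)))) = Mul(Rational(1, 3), Add(Mul(Rational(-1, 211), L), Rational(-147, 89))) = Mul(Rational(1, 3), Add(Rational(-147, 89), Mul(Rational(-1, 211), L))) = Add(Rational(-49, 89), Mul(Rational(-1, 633), L)))
Mul(Function('n')(165, P), Function('Q')(1)) = Mul(Add(Rational(-49, 89), Mul(Rational(-1, 633), 148)), Mul(3, Pow(1, 2))) = Mul(Add(Rational(-49, 89), Rational(-148, 633)), Mul(3, 1)) = Mul(Rational(-44189, 56337), 3) = Rational(-44189, 18779)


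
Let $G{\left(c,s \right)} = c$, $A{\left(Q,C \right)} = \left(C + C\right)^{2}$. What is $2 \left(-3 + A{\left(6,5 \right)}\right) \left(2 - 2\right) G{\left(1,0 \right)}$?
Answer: $0$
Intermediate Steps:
$A{\left(Q,C \right)} = 4 C^{2}$ ($A{\left(Q,C \right)} = \left(2 C\right)^{2} = 4 C^{2}$)
$2 \left(-3 + A{\left(6,5 \right)}\right) \left(2 - 2\right) G{\left(1,0 \right)} = 2 \left(-3 + 4 \cdot 5^{2}\right) \left(2 - 2\right) 1 = 2 \left(-3 + 4 \cdot 25\right) 0 \cdot 1 = 2 \left(-3 + 100\right) 0 \cdot 1 = 2 \cdot 97 \cdot 0 \cdot 1 = 2 \cdot 0 \cdot 1 = 0 \cdot 1 = 0$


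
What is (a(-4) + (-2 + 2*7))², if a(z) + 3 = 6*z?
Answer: 225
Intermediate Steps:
a(z) = -3 + 6*z
(a(-4) + (-2 + 2*7))² = ((-3 + 6*(-4)) + (-2 + 2*7))² = ((-3 - 24) + (-2 + 14))² = (-27 + 12)² = (-15)² = 225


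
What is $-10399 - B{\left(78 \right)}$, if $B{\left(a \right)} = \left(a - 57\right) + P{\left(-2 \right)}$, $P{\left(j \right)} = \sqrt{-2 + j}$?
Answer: $-10420 - 2 i \approx -10420.0 - 2.0 i$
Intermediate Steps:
$B{\left(a \right)} = -57 + a + 2 i$ ($B{\left(a \right)} = \left(a - 57\right) + \sqrt{-2 - 2} = \left(-57 + a\right) + \sqrt{-4} = \left(-57 + a\right) + 2 i = -57 + a + 2 i$)
$-10399 - B{\left(78 \right)} = -10399 - \left(-57 + 78 + 2 i\right) = -10399 - \left(21 + 2 i\right) = -10420 - 2 i$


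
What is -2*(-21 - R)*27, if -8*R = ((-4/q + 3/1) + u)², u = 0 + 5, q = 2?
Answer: 891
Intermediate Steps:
u = 5
R = -9/2 (R = -((-4/2 + 3/1) + 5)²/8 = -((-4*½ + 3*1) + 5)²/8 = -((-2 + 3) + 5)²/8 = -(1 + 5)²/8 = -⅛*6² = -⅛*36 = -9/2 ≈ -4.5000)
-2*(-21 - R)*27 = -2*(-21 - 1*(-9/2))*27 = -2*(-21 + 9/2)*27 = -2*(-33/2)*27 = 33*27 = 891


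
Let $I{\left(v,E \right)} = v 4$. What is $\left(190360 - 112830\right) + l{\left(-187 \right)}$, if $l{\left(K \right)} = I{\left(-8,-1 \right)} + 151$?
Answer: $77649$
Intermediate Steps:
$I{\left(v,E \right)} = 4 v$
$l{\left(K \right)} = 119$ ($l{\left(K \right)} = 4 \left(-8\right) + 151 = -32 + 151 = 119$)
$\left(190360 - 112830\right) + l{\left(-187 \right)} = \left(190360 - 112830\right) + 119 = 77530 + 119 = 77649$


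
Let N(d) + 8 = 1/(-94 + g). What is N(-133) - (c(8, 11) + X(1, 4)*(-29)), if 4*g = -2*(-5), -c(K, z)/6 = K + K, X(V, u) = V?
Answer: 21409/183 ≈ 116.99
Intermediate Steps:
c(K, z) = -12*K (c(K, z) = -6*(K + K) = -12*K)
g = 5/2 (g = (-2*(-5))/4 = (¼)*10 = 5/2 ≈ 2.5000)
N(d) = -1466/183 (N(d) = -8 + 1/(-94 + 5/2) = -8 + 1/(-183/2) = -8 - 2/183 = -1466/183)
N(-133) - (c(8, 11) + X(1, 4)*(-29)) = -1466/183 - (-12*8 + 1*(-29)) = -1466/183 - (-96 - 29) = -1466/183 - 1*(-125) = -1466/183 + 125 = 21409/183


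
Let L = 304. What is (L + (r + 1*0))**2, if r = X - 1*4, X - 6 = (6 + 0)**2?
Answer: 116964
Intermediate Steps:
X = 42 (X = 6 + (6 + 0)**2 = 6 + 6**2 = 6 + 36 = 42)
r = 38 (r = 42 - 1*4 = 42 - 4 = 38)
(L + (r + 1*0))**2 = (304 + (38 + 1*0))**2 = (304 + (38 + 0))**2 = (304 + 38)**2 = 342**2 = 116964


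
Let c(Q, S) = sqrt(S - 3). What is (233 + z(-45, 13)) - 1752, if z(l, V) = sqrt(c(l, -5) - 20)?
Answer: -1519 + sqrt(-20 + 2*I*sqrt(2)) ≈ -1518.7 + 4.4832*I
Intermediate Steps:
c(Q, S) = sqrt(-3 + S)
z(l, V) = sqrt(-20 + 2*I*sqrt(2)) (z(l, V) = sqrt(sqrt(-3 - 5) - 20) = sqrt(sqrt(-8) - 20) = sqrt(2*I*sqrt(2) - 20) = sqrt(-20 + 2*I*sqrt(2)))
(233 + z(-45, 13)) - 1752 = (233 + sqrt(-20 + 2*I*sqrt(2))) - 1752 = -1519 + sqrt(-20 + 2*I*sqrt(2))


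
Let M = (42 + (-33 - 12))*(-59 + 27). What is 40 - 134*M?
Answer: -12824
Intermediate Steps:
M = 96 (M = (42 - 45)*(-32) = -3*(-32) = 96)
40 - 134*M = 40 - 134*96 = 40 - 12864 = -12824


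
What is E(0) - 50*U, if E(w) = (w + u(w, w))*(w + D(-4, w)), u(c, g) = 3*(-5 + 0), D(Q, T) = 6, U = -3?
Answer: 60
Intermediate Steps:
u(c, g) = -15 (u(c, g) = 3*(-5) = -15)
E(w) = (-15 + w)*(6 + w) (E(w) = (w - 15)*(w + 6) = (-15 + w)*(6 + w))
E(0) - 50*U = (-90 + 0² - 9*0) - 50*(-3) = (-90 + 0 + 0) + 150 = -90 + 150 = 60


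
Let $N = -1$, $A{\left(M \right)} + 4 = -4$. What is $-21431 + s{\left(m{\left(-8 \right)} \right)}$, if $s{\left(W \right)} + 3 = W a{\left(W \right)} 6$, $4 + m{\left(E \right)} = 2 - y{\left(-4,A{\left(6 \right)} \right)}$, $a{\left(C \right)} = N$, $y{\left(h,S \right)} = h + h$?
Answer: $-21470$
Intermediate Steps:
$A{\left(M \right)} = -8$ ($A{\left(M \right)} = -4 - 4 = -8$)
$y{\left(h,S \right)} = 2 h$
$a{\left(C \right)} = -1$
$m{\left(E \right)} = 6$ ($m{\left(E \right)} = -4 - \left(-2 + 2 \left(-4\right)\right) = -4 + \left(2 - -8\right) = -4 + \left(2 + 8\right) = -4 + 10 = 6$)
$s{\left(W \right)} = -3 - 6 W$ ($s{\left(W \right)} = -3 + W \left(-1\right) 6 = -3 + - W 6 = -3 - 6 W$)
$-21431 + s{\left(m{\left(-8 \right)} \right)} = -21431 - 39 = -21470$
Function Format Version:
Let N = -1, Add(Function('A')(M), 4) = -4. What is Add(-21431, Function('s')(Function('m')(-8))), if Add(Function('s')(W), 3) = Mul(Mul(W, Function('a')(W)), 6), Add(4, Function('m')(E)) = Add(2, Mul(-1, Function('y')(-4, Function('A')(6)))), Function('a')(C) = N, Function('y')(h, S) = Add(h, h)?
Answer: -21470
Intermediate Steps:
Function('A')(M) = -8 (Function('A')(M) = Add(-4, -4) = -8)
Function('y')(h, S) = Mul(2, h)
Function('a')(C) = -1
Function('m')(E) = 6 (Function('m')(E) = Add(-4, Add(2, Mul(-1, Mul(2, -4)))) = Add(-4, Add(2, Mul(-1, -8))) = Add(-4, Add(2, 8)) = Add(-4, 10) = 6)
Function('s')(W) = Add(-3, Mul(-6, W)) (Function('s')(W) = Add(-3, Mul(Mul(W, -1), 6)) = Add(-3, Mul(Mul(-1, W), 6)) = Add(-3, Mul(-6, W)))
Add(-21431, Function('s')(Function('m')(-8))) = Add(-21431, Add(-3, Mul(-6, 6))) = Add(-21431, Add(-3, -36)) = Add(-21431, -39) = -21470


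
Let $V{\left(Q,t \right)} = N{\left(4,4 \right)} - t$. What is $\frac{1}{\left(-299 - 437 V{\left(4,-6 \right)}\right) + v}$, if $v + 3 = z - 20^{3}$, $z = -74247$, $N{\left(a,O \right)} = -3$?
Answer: $- \frac{1}{83860} \approx -1.1925 \cdot 10^{-5}$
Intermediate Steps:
$V{\left(Q,t \right)} = -3 - t$
$v = -82250$ ($v = -3 - 82247 = -82250$)
$\frac{1}{\left(-299 - 437 V{\left(4,-6 \right)}\right) + v} = \frac{1}{\left(-299 - 437 \left(-3 - -6\right)\right) - 82250} = \frac{1}{\left(-299 - 437 \left(-3 + 6\right)\right) - 82250} = \frac{1}{\left(-299 - 1311\right) - 82250} = \frac{1}{-1610 - 82250} = \frac{1}{-83860} = - \frac{1}{83860}$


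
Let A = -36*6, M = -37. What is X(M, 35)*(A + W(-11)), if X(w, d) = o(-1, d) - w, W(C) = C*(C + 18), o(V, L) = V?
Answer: -10548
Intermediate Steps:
A = -216
W(C) = C*(18 + C)
X(w, d) = -1 - w
X(M, 35)*(A + W(-11)) = (-1 - 1*(-37))*(-216 - 11*(18 - 11)) = (-1 + 37)*(-216 - 11*7) = 36*(-216 - 77) = 36*(-293) = -10548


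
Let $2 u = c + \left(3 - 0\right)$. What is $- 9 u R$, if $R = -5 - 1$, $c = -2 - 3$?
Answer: $-54$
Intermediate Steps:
$c = -5$ ($c = -2 - 3 = -5$)
$R = -6$ ($R = -5 - 1 = -6$)
$u = -1$ ($u = \frac{-5 + \left(3 - 0\right)}{2} = \frac{-5 + \left(3 + 0\right)}{2} = \frac{-5 + 3}{2} = \frac{1}{2} \left(-2\right) = -1$)
$- 9 u R = \left(-9\right) \left(-1\right) \left(-6\right) = 9 \left(-6\right) = -54$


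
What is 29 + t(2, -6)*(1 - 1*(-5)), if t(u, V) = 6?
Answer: 65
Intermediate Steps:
29 + t(2, -6)*(1 - 1*(-5)) = 29 + 6*(1 - 1*(-5)) = 29 + 6*(1 + 5) = 29 + 6*6 = 29 + 36 = 65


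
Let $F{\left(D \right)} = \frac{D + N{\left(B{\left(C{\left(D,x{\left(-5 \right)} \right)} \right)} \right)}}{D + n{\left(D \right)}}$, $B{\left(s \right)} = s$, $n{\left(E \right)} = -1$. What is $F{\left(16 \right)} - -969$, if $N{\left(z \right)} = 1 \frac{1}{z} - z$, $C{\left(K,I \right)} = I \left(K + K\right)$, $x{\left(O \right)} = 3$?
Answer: $\frac{1387681}{1440} \approx 963.67$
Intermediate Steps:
$C{\left(K,I \right)} = 2 I K$ ($C{\left(K,I \right)} = I 2 K = 2 I K$)
$N{\left(z \right)} = \frac{1}{z} - z$
$F{\left(D \right)} = \frac{- 5 D + \frac{1}{6 D}}{-1 + D}$ ($F{\left(D \right)} = \frac{D + \left(\frac{1}{2 \cdot 3 D} - 2 \cdot 3 D\right)}{D - 1} = \frac{D + \left(\frac{1}{6 D} - 6 D\right)}{-1 + D} = \frac{D - \left(6 D - \frac{1}{6 D}\right)}{-1 + D} = \frac{- 5 D + \frac{1}{6 D}}{-1 + D}$)
$F{\left(16 \right)} - -969 = \frac{1 - 30 \cdot 16^{2}}{6 \cdot 16 \left(-1 + 16\right)} - -969 = \frac{1}{6} \cdot \frac{1}{16} \cdot \frac{1}{15} \left(1 - 7680\right) + 969 = \frac{1}{6} \cdot \frac{1}{16} \cdot \frac{1}{15} \left(-7679\right) + 969 = - \frac{7679}{1440} + 969 = \frac{1387681}{1440}$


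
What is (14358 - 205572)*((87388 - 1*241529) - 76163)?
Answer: 44037349056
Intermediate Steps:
(14358 - 205572)*((87388 - 1*241529) - 76163) = -191214*((87388 - 241529) - 76163) = -191214*(-154141 - 76163) = -191214*(-230304) = 44037349056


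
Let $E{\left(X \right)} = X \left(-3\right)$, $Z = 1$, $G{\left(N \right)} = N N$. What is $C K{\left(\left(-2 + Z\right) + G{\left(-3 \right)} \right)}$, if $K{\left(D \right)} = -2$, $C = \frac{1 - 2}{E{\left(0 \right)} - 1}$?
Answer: $-2$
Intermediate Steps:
$G{\left(N \right)} = N^{2}$
$E{\left(X \right)} = - 3 X$
$C = 1$ ($C = \frac{1 - 2}{\left(-3\right) 0 - 1} = - \frac{1}{0 - 1} = - \frac{1}{-1} = \left(-1\right) \left(-1\right) = 1$)
$C K{\left(\left(-2 + Z\right) + G{\left(-3 \right)} \right)} = 1 \left(-2\right) = -2$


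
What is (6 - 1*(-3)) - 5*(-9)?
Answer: 54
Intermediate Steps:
(6 - 1*(-3)) - 5*(-9) = (6 + 3) + 45 = 9 + 45 = 54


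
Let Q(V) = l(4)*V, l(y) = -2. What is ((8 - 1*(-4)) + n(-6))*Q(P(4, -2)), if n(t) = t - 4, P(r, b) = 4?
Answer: -16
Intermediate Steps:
Q(V) = -2*V
n(t) = -4 + t
((8 - 1*(-4)) + n(-6))*Q(P(4, -2)) = ((8 - 1*(-4)) + (-4 - 6))*(-2*4) = ((8 + 4) - 10)*(-8) = (12 - 10)*(-8) = 2*(-8) = -16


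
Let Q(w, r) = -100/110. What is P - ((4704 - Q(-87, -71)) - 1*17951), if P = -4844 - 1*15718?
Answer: -80475/11 ≈ -7315.9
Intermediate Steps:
Q(w, r) = -10/11 (Q(w, r) = -100*1/110 = -10/11)
P = -20562 (P = -4844 - 15718 = -20562)
P - ((4704 - Q(-87, -71)) - 1*17951) = -20562 - ((4704 - 1*(-10/11)) - 1*17951) = -20562 - ((4704 + 10/11) - 17951) = -20562 - (51754/11 - 17951) = -20562 - 1*(-145707/11) = -20562 + 145707/11 = -80475/11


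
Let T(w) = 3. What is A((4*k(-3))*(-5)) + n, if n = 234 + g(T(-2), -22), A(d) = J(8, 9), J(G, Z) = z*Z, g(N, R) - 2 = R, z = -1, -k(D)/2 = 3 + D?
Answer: 205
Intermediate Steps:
k(D) = -6 - 2*D (k(D) = -2*(3 + D) = -6 - 2*D)
g(N, R) = 2 + R
J(G, Z) = -Z
A(d) = -9 (A(d) = -1*9 = -9)
n = 214 (n = 234 + (2 - 22) = 234 - 20 = 214)
A((4*k(-3))*(-5)) + n = -9 + 214 = 205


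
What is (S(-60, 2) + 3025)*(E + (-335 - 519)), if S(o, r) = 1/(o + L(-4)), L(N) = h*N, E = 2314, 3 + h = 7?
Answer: 83913135/19 ≈ 4.4165e+6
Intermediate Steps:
h = 4 (h = -3 + 7 = 4)
L(N) = 4*N
S(o, r) = 1/(-16 + o) (S(o, r) = 1/(o + 4*(-4)) = 1/(o - 16) = 1/(-16 + o))
(S(-60, 2) + 3025)*(E + (-335 - 519)) = (1/(-16 - 60) + 3025)*(2314 + (-335 - 519)) = (1/(-76) + 3025)*(2314 - 854) = (-1/76 + 3025)*1460 = (229899/76)*1460 = 83913135/19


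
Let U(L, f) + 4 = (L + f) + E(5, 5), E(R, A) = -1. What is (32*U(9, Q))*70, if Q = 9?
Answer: 29120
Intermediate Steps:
U(L, f) = -5 + L + f (U(L, f) = -4 + ((L + f) - 1) = -4 + (-1 + L + f) = -5 + L + f)
(32*U(9, Q))*70 = (32*(-5 + 9 + 9))*70 = (32*13)*70 = 416*70 = 29120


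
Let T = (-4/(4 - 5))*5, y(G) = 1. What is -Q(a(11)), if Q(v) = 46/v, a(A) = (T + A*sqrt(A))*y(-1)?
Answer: 920/931 - 506*sqrt(11)/931 ≈ -0.81441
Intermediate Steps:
T = 20 (T = (-4/(-1))*5 = -1*(-4)*5 = 4*5 = 20)
a(A) = 20 + A**(3/2) (a(A) = (20 + A*sqrt(A))*1 = (20 + A**(3/2))*1 = 20 + A**(3/2))
-Q(a(11)) = -46/(20 + 11**(3/2)) = -46/(20 + 11*sqrt(11))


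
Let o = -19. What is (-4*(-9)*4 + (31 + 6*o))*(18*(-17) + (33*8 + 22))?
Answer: -1220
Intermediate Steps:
(-4*(-9)*4 + (31 + 6*o))*(18*(-17) + (33*8 + 22)) = (-4*(-9)*4 + (31 + 6*(-19)))*(18*(-17) + (33*8 + 22)) = (36*4 + (31 - 114))*(-306 + (264 + 22)) = (144 - 83)*(-306 + 286) = 61*(-20) = -1220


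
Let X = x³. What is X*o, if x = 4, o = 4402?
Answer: 281728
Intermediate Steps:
X = 64 (X = 4³ = 64)
X*o = 64*4402 = 281728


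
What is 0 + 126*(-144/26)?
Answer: -9072/13 ≈ -697.85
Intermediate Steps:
0 + 126*(-144/26) = 0 + 126*(-144*1/26) = 0 + 126*(-72/13) = 0 - 9072/13 = -9072/13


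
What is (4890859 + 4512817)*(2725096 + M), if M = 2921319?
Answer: 53097057221540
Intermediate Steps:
(4890859 + 4512817)*(2725096 + M) = (4890859 + 4512817)*(2725096 + 2921319) = 9403676*5646415 = 53097057221540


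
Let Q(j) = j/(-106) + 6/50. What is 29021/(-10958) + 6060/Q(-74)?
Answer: 21988950559/2969618 ≈ 7404.6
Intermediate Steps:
Q(j) = 3/25 - j/106 (Q(j) = j*(-1/106) + 6*(1/50) = -j/106 + 3/25 = 3/25 - j/106)
29021/(-10958) + 6060/Q(-74) = 29021/(-10958) + 6060/(3/25 - 1/106*(-74)) = 29021*(-1/10958) + 6060/(3/25 + 37/53) = -29021/10958 + 6060/(1084/1325) = -29021/10958 + 6060*(1325/1084) = -29021/10958 + 2007375/271 = 21988950559/2969618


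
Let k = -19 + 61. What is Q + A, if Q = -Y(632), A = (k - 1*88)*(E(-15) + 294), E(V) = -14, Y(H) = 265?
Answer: -13145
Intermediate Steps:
k = 42
A = -12880 (A = (42 - 1*88)*(-14 + 294) = (42 - 88)*280 = -46*280 = -12880)
Q = -265 (Q = -1*265 = -265)
Q + A = -265 - 12880 = -13145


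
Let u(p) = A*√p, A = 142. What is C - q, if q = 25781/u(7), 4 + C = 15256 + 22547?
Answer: 37799 - 3683*√7/142 ≈ 37730.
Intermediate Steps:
u(p) = 142*√p
C = 37799 (C = -4 + (15256 + 22547) = -4 + 37803 = 37799)
q = 3683*√7/142 (q = 25781/((142*√7)) = 25781*(√7/994) = 3683*√7/142 ≈ 68.622)
C - q = 37799 - 3683*√7/142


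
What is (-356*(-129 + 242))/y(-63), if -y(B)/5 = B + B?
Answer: -20114/315 ≈ -63.854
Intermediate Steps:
y(B) = -10*B (y(B) = -5*(B + B) = -10*B)
(-356*(-129 + 242))/y(-63) = (-356*(-129 + 242))/((-10*(-63))) = -356*113/630 = -40228*1/630 = -20114/315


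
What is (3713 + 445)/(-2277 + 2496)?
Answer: 1386/73 ≈ 18.986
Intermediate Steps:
(3713 + 445)/(-2277 + 2496) = 4158/219 = 4158*(1/219) = 1386/73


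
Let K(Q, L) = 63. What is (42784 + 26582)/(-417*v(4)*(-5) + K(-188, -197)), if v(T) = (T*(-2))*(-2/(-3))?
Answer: -69366/11057 ≈ -6.2735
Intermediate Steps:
v(T) = -4*T/3 (v(T) = (-2*T)*(-2*(-⅓)) = -2*T*(⅔) = -4*T/3)
(42784 + 26582)/(-417*v(4)*(-5) + K(-188, -197)) = (42784 + 26582)/(-417*(-4/3*4)*(-5) + 63) = 69366/(-(-2224)*(-5) + 63) = 69366/(-417*80/3 + 63) = 69366/(-11120 + 63) = 69366/(-11057) = 69366*(-1/11057) = -69366/11057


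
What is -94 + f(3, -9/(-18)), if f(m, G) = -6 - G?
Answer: -201/2 ≈ -100.50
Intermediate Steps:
-94 + f(3, -9/(-18)) = -94 + (-6 - (-9)/(-18)) = -94 + (-6 - (-9)*(-1)/18) = -94 + (-6 - 1*1/2) = -94 + (-6 - 1/2) = -94 - 13/2 = -201/2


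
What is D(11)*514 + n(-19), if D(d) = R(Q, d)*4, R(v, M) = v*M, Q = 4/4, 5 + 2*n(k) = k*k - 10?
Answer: 22789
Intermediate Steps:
n(k) = -15/2 + k**2/2 (n(k) = -5/2 + (k*k - 10)/2 = -5/2 + (k**2 - 10)/2 = -5/2 + (-10 + k**2)/2 = -5/2 + (-5 + k**2/2) = -15/2 + k**2/2)
Q = 1 (Q = 4*(1/4) = 1)
R(v, M) = M*v
D(d) = 4*d (D(d) = (d*1)*4 = d*4 = 4*d)
D(11)*514 + n(-19) = (4*11)*514 + (-15/2 + (1/2)*(-19)**2) = 44*514 + (-15/2 + (1/2)*361) = 22616 + (-15/2 + 361/2) = 22616 + 173 = 22789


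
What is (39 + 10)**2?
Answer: 2401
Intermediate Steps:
(39 + 10)**2 = 49**2 = 2401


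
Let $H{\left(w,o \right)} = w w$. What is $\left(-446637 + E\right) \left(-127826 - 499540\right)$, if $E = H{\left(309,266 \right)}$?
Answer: $220303335096$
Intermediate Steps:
$H{\left(w,o \right)} = w^{2}$
$E = 95481$ ($E = 309^{2} = 95481$)
$\left(-446637 + E\right) \left(-127826 - 499540\right) = \left(-446637 + 95481\right) \left(-127826 - 499540\right) = \left(-351156\right) \left(-627366\right) = 220303335096$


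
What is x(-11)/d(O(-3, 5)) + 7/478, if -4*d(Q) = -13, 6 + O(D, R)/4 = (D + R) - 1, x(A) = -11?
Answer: -20941/6214 ≈ -3.3700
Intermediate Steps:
O(D, R) = -28 + 4*D + 4*R (O(D, R) = -24 + 4*((D + R) - 1) = -24 + 4*(-1 + D + R) = -24 + (-4 + 4*D + 4*R) = -28 + 4*D + 4*R)
d(Q) = 13/4 (d(Q) = -1/4*(-13) = 13/4)
x(-11)/d(O(-3, 5)) + 7/478 = -11/13/4 + 7/478 = -11*4/13 + 7*(1/478) = -44/13 + 7/478 = -20941/6214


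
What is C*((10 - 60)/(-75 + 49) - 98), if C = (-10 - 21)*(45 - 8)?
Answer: 1432603/13 ≈ 1.1020e+5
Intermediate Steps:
C = -1147 (C = -31*37 = -1147)
C*((10 - 60)/(-75 + 49) - 98) = -1147*((10 - 60)/(-75 + 49) - 98) = -1147*(-50/(-26) - 98) = -1147*(-50*(-1/26) - 98) = -1147*(25/13 - 98) = -1147*(-1249/13) = 1432603/13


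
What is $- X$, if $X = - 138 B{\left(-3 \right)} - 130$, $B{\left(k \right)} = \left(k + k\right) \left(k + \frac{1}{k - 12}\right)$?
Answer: $\frac{13346}{5} \approx 2669.2$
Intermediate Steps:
$B{\left(k \right)} = 2 k \left(k + \frac{1}{-12 + k}\right)$
$X = - \frac{13346}{5}$ ($X = - 138 \cdot 2 \left(-3\right) \frac{1}{-12 - 3} \left(1 + \left(-3\right)^{2} - -36\right) - 130 = - 138 \cdot 2 \left(-3\right) \frac{1}{-15} \left(1 + 9 + 36\right) - 130 = - 138 \cdot 2 \left(-3\right) \left(- \frac{1}{15}\right) 46 - 130 = \left(-138\right) \frac{92}{5} - 130 = - \frac{12696}{5} - 130 = - \frac{13346}{5} \approx -2669.2$)
$- X = \left(-1\right) \left(- \frac{13346}{5}\right) = \frac{13346}{5}$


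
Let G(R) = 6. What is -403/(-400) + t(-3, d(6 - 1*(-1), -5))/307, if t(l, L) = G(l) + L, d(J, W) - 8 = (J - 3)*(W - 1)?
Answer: 119721/122800 ≈ 0.97493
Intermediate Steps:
d(J, W) = 8 + (-1 + W)*(-3 + J) (d(J, W) = 8 + (J - 3)*(W - 1) = 8 + (-3 + J)*(-1 + W) = 8 + (-1 + W)*(-3 + J))
t(l, L) = 6 + L
-403/(-400) + t(-3, d(6 - 1*(-1), -5))/307 = -403/(-400) + (6 + (11 - (6 - 1*(-1)) - 3*(-5) + (6 - 1*(-1))*(-5)))/307 = -403*(-1/400) + (6 + (11 - (6 + 1) + 15 + (6 + 1)*(-5)))*(1/307) = 403/400 + (6 + (11 - 1*7 + 15 + 7*(-5)))*(1/307) = 403/400 + (6 + (11 - 7 + 15 - 35))*(1/307) = 403/400 + (6 - 16)*(1/307) = 403/400 - 10*1/307 = 403/400 - 10/307 = 119721/122800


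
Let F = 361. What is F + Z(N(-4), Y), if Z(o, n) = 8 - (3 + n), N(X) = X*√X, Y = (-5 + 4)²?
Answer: 365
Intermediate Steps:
Y = 1 (Y = (-1)² = 1)
N(X) = X^(3/2)
Z(o, n) = 5 - n (Z(o, n) = 8 + (-3 - n) = 5 - n)
F + Z(N(-4), Y) = 361 + (5 - 1*1) = 361 + (5 - 1) = 361 + 4 = 365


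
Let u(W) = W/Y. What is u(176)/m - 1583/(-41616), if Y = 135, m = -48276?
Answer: 286374949/7533952560 ≈ 0.038011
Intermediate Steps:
u(W) = W/135
u(176)/m - 1583/(-41616) = ((1/135)*176)/(-48276) - 1583/(-41616) = (176/135)*(-1/48276) - 1583*(-1/41616) = -44/1629315 + 1583/41616 = 286374949/7533952560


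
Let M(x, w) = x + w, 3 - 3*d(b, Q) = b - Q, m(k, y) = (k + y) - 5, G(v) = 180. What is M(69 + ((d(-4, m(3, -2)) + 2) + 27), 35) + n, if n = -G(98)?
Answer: -46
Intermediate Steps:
m(k, y) = -5 + k + y
d(b, Q) = 1 - b/3 + Q/3 (d(b, Q) = 1 - (b - Q)/3 = 1 + (-b/3 + Q/3) = 1 - b/3 + Q/3)
n = -180 (n = -1*180 = -180)
M(x, w) = w + x
M(69 + ((d(-4, m(3, -2)) + 2) + 27), 35) + n = (35 + (69 + (((1 - ⅓*(-4) + (-5 + 3 - 2)/3) + 2) + 27))) - 180 = (35 + (69 + (((1 + 4/3 + (⅓)*(-4)) + 2) + 27))) - 180 = (35 + (69 + (((1 + 4/3 - 4/3) + 2) + 27))) - 180 = (35 + (69 + ((1 + 2) + 27))) - 180 = (35 + (69 + (3 + 27))) - 180 = (35 + (69 + 30)) - 180 = (35 + 99) - 180 = 134 - 180 = -46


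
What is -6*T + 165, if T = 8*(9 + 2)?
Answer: -363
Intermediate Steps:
T = 88 (T = 8*11 = 88)
-6*T + 165 = -6*88 + 165 = -528 + 165 = -363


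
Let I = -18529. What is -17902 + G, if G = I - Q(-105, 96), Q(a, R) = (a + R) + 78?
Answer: -36500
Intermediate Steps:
Q(a, R) = 78 + R + a (Q(a, R) = (R + a) + 78 = 78 + R + a)
G = -18598 (G = -18529 - (78 + 96 - 105) = -18529 - 1*69 = -18529 - 69 = -18598)
-17902 + G = -17902 - 18598 = -36500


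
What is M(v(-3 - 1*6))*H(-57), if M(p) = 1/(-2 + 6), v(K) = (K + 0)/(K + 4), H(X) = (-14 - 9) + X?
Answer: -20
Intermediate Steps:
H(X) = -23 + X
v(K) = K/(4 + K)
M(p) = ¼ (M(p) = 1/4 = ¼)
M(v(-3 - 1*6))*H(-57) = (-23 - 57)/4 = (¼)*(-80) = -20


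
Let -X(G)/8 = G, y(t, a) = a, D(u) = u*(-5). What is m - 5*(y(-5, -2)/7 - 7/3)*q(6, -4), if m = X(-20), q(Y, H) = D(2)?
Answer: 610/21 ≈ 29.048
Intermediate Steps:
D(u) = -5*u
q(Y, H) = -10 (q(Y, H) = -5*2 = -10)
X(G) = -8*G
m = 160 (m = -8*(-20) = 160)
m - 5*(y(-5, -2)/7 - 7/3)*q(6, -4) = 160 - 5*(-2/7 - 7/3)*(-10) = 160 - 5*(-55/21)*(-10) = 160 - (-275)*(-10)/21 = 160 - 1*2750/21 = 160 - 2750/21 = 610/21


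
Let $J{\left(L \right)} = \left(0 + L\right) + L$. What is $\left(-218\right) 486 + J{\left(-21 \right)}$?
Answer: $-105990$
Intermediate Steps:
$J{\left(L \right)} = 2 L$ ($J{\left(L \right)} = L + L = 2 L$)
$\left(-218\right) 486 + J{\left(-21 \right)} = \left(-218\right) 486 + 2 \left(-21\right) = -105948 - 42 = -105990$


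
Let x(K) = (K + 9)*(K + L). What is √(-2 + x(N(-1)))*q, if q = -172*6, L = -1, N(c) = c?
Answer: -3096*I*√2 ≈ -4378.4*I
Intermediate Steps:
q = -1032
x(K) = (-1 + K)*(9 + K) (x(K) = (K + 9)*(K - 1) = (9 + K)*(-1 + K) = (-1 + K)*(9 + K))
√(-2 + x(N(-1)))*q = √(-2 + (-9 + (-1)² + 8*(-1)))*(-1032) = √(-2 + (-9 + 1 - 8))*(-1032) = √(-2 - 16)*(-1032) = √(-18)*(-1032) = (3*I*√2)*(-1032) = -3096*I*√2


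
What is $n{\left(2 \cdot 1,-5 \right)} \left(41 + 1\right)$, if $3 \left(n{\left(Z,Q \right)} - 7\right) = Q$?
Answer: $224$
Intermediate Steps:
$n{\left(Z,Q \right)} = 7 + \frac{Q}{3}$
$n{\left(2 \cdot 1,-5 \right)} \left(41 + 1\right) = \left(7 + \frac{1}{3} \left(-5\right)\right) \left(41 + 1\right) = \left(7 - \frac{5}{3}\right) 42 = \frac{16}{3} \cdot 42 = 224$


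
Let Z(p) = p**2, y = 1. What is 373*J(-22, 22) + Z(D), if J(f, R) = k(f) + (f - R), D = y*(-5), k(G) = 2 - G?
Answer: -7435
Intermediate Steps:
D = -5 (D = 1*(-5) = -5)
J(f, R) = 2 - R (J(f, R) = (2 - f) + (f - R) = 2 - R)
373*J(-22, 22) + Z(D) = 373*(2 - 1*22) + (-5)**2 = 373*(2 - 22) + 25 = 373*(-20) + 25 = -7460 + 25 = -7435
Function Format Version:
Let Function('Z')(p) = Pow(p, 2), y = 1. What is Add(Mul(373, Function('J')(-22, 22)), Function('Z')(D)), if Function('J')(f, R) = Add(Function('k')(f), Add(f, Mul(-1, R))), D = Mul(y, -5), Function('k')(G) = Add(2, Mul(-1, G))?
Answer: -7435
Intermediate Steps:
D = -5 (D = Mul(1, -5) = -5)
Function('J')(f, R) = Add(2, Mul(-1, R)) (Function('J')(f, R) = Add(Add(2, Mul(-1, f)), Add(f, Mul(-1, R))) = Add(2, Mul(-1, R)))
Add(Mul(373, Function('J')(-22, 22)), Function('Z')(D)) = Add(Mul(373, Add(2, Mul(-1, 22))), Pow(-5, 2)) = Add(Mul(373, Add(2, -22)), 25) = Add(Mul(373, -20), 25) = Add(-7460, 25) = -7435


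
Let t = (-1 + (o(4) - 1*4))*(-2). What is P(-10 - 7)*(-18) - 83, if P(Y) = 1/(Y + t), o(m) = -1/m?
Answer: -1043/13 ≈ -80.231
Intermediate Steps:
t = 21/2 (t = (-1 + (-1/4 - 1*4))*(-2) = (-1 + (-1*¼ - 4))*(-2) = (-1 + (-¼ - 4))*(-2) = (-1 - 17/4)*(-2) = -21/4*(-2) = 21/2 ≈ 10.500)
P(Y) = 1/(21/2 + Y) (P(Y) = 1/(Y + 21/2) = 1/(21/2 + Y))
P(-10 - 7)*(-18) - 83 = (2/(21 + 2*(-10 - 7)))*(-18) - 83 = (2/(21 + 2*(-17)))*(-18) - 83 = (2/(21 - 34))*(-18) - 83 = (2/(-13))*(-18) - 83 = (2*(-1/13))*(-18) - 83 = -2/13*(-18) - 83 = 36/13 - 83 = -1043/13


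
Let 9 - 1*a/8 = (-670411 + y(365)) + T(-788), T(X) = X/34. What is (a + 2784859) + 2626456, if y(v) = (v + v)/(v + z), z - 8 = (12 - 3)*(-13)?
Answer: 2930755827/272 ≈ 1.0775e+7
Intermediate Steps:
z = -109 (z = 8 + (12 - 3)*(-13) = 8 + 9*(-13) = 8 - 117 = -109)
y(v) = 2*v/(-109 + v) (y(v) = (v + v)/(v - 109) = (2*v)/(-109 + v) = 2*v/(-109 + v))
T(X) = X/34 (T(X) = X*(1/34) = X/34)
a = 1458878147/272 (a = 72 - 8*((-670411 + 2*365/(-109 + 365)) + (1/34)*(-788)) = 72 - 8*((-670411 + 2*365/256) - 394/17) = 72 - 8*((-670411 + 2*365*(1/256)) - 394/17) = 72 - 8*((-670411 + 365/128) - 394/17) = 72 - 8*(-85812243/128 - 394/17) = 72 - 8*(-1458858563/2176) = 72 + 1458858563/272 = 1458878147/272 ≈ 5.3635e+6)
(a + 2784859) + 2626456 = (1458878147/272 + 2784859) + 2626456 = 2216359795/272 + 2626456 = 2930755827/272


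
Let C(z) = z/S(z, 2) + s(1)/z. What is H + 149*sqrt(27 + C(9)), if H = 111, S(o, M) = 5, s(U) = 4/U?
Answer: 111 + 298*sqrt(1645)/15 ≈ 916.76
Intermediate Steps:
C(z) = 4/z + z/5 (C(z) = z/5 + (4/1)/z = z*(1/5) + (4*1)/z = z/5 + 4/z = 4/z + z/5)
H + 149*sqrt(27 + C(9)) = 111 + 149*sqrt(27 + (4/9 + (1/5)*9)) = 111 + 149*sqrt(27 + (4*(1/9) + 9/5)) = 111 + 149*sqrt(27 + (4/9 + 9/5)) = 111 + 149*sqrt(27 + 101/45) = 111 + 149*sqrt(1316/45) = 111 + 149*(2*sqrt(1645)/15) = 111 + 298*sqrt(1645)/15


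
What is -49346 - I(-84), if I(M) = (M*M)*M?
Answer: 543358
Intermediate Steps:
I(M) = M³ (I(M) = M²*M = M³)
-49346 - I(-84) = -49346 - 1*(-84)³ = -49346 - 1*(-592704) = -49346 + 592704 = 543358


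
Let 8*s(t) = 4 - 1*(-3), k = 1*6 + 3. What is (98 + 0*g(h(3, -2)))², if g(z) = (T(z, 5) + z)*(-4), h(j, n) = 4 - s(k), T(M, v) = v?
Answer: 9604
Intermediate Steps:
k = 9 (k = 6 + 3 = 9)
s(t) = 7/8 (s(t) = (4 - 1*(-3))/8 = (4 + 3)/8 = (⅛)*7 = 7/8)
h(j, n) = 25/8 (h(j, n) = 4 - 1*7/8 = 4 - 7/8 = 25/8)
g(z) = -20 - 4*z (g(z) = (5 + z)*(-4) = -20 - 4*z)
(98 + 0*g(h(3, -2)))² = (98 + 0*(-20 - 4*25/8))² = (98 + 0*(-20 - 25/2))² = (98 + 0*(-65/2))² = (98 + 0)² = 98² = 9604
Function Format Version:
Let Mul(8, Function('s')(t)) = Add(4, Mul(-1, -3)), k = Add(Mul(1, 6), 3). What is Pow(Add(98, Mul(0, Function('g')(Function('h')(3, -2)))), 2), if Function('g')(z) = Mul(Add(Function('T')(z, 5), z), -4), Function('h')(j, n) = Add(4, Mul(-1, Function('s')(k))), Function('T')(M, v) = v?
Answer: 9604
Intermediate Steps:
k = 9 (k = Add(6, 3) = 9)
Function('s')(t) = Rational(7, 8) (Function('s')(t) = Mul(Rational(1, 8), Add(4, Mul(-1, -3))) = Mul(Rational(1, 8), Add(4, 3)) = Mul(Rational(1, 8), 7) = Rational(7, 8))
Function('h')(j, n) = Rational(25, 8) (Function('h')(j, n) = Add(4, Mul(-1, Rational(7, 8))) = Add(4, Rational(-7, 8)) = Rational(25, 8))
Function('g')(z) = Add(-20, Mul(-4, z)) (Function('g')(z) = Mul(Add(5, z), -4) = Add(-20, Mul(-4, z)))
Pow(Add(98, Mul(0, Function('g')(Function('h')(3, -2)))), 2) = Pow(Add(98, Mul(0, Add(-20, Mul(-4, Rational(25, 8))))), 2) = Pow(Add(98, Mul(0, Add(-20, Rational(-25, 2)))), 2) = Pow(Add(98, Mul(0, Rational(-65, 2))), 2) = Pow(Add(98, 0), 2) = Pow(98, 2) = 9604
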